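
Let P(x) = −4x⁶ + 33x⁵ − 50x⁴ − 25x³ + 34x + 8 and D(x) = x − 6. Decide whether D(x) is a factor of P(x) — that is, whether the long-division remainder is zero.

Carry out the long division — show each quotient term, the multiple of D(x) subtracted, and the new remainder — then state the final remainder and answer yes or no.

Step 1: lead(−4x⁶ + 33x⁵ − 50x⁴ − 25x³ + 34x + 8) ÷ lead(D) = −4x⁶ ÷ x = −4x⁵. Subtract (−4x⁵)·D = −4x⁶ + 24x⁵. Remainder: 9x⁵ − 50x⁴ − 25x³ + 34x + 8.
Step 2: lead(9x⁵ − 50x⁴ − 25x³ + 34x + 8) ÷ lead(D) = 9x⁵ ÷ x = 9x⁴. Subtract (9x⁴)·D = 9x⁵ − 54x⁴. Remainder: 4x⁴ − 25x³ + 34x + 8.
Step 3: lead(4x⁴ − 25x³ + 34x + 8) ÷ lead(D) = 4x⁴ ÷ x = 4x³. Subtract (4x³)·D = 4x⁴ − 24x³. Remainder: −x³ + 34x + 8.
Step 4: lead(−x³ + 34x + 8) ÷ lead(D) = −x³ ÷ x = −x². Subtract (−x²)·D = −x³ + 6x². Remainder: −6x² + 34x + 8.
Step 5: lead(−6x² + 34x + 8) ÷ lead(D) = −6x² ÷ x = −6x. Subtract (−6x)·D = −6x² + 36x. Remainder: −2x + 8.
Step 6: lead(−2x + 8) ÷ lead(D) = −2x ÷ x = −2. Subtract (−2)·D = −2x + 12. Remainder: −4.

R(x) = −4, so D(x) is not a factor of P(x). no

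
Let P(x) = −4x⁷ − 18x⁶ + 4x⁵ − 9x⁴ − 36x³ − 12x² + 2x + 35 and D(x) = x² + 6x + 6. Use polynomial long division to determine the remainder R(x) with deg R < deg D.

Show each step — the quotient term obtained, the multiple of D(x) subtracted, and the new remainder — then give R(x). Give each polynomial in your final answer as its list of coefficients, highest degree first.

Step 1: lead(−4x⁷ − 18x⁶ + 4x⁵ − 9x⁴ − 36x³ − 12x² + 2x + 35) ÷ lead(D) = −4x⁷ ÷ x² = −4x⁵. Subtract (−4x⁵)·D = −4x⁷ − 24x⁶ − 24x⁵. Remainder: 6x⁶ + 28x⁵ − 9x⁴ − 36x³ − 12x² + 2x + 35.
Step 2: lead(6x⁶ + 28x⁵ − 9x⁴ − 36x³ − 12x² + 2x + 35) ÷ lead(D) = 6x⁶ ÷ x² = 6x⁴. Subtract (6x⁴)·D = 6x⁶ + 36x⁵ + 36x⁴. Remainder: −8x⁵ − 45x⁴ − 36x³ − 12x² + 2x + 35.
Step 3: lead(−8x⁵ − 45x⁴ − 36x³ − 12x² + 2x + 35) ÷ lead(D) = −8x⁵ ÷ x² = −8x³. Subtract (−8x³)·D = −8x⁵ − 48x⁴ − 48x³. Remainder: 3x⁴ + 12x³ − 12x² + 2x + 35.
Step 4: lead(3x⁴ + 12x³ − 12x² + 2x + 35) ÷ lead(D) = 3x⁴ ÷ x² = 3x². Subtract (3x²)·D = 3x⁴ + 18x³ + 18x². Remainder: −6x³ − 30x² + 2x + 35.
Step 5: lead(−6x³ − 30x² + 2x + 35) ÷ lead(D) = −6x³ ÷ x² = −6x. Subtract (−6x)·D = −6x³ − 36x² − 36x. Remainder: 6x² + 38x + 35.
Step 6: lead(6x² + 38x + 35) ÷ lead(D) = 6x² ÷ x² = 6. Subtract (6)·D = 6x² + 36x + 36. Remainder: 2x − 1.

R = [2, -1]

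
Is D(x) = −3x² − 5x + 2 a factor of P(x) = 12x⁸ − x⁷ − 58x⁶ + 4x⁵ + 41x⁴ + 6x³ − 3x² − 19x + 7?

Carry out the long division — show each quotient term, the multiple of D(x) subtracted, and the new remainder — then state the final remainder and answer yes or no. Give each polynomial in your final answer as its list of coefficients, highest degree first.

R = [1], so D(x) is not a factor of P(x). no

Step 1: lead(12x⁸ − x⁷ − 58x⁶ + 4x⁵ + 41x⁴ + 6x³ − 3x² − 19x + 7) ÷ lead(D) = 12x⁸ ÷ −3x² = −4x⁶. Subtract (−4x⁶)·D = 12x⁸ + 20x⁷ − 8x⁶. Remainder: −21x⁷ − 50x⁶ + 4x⁵ + 41x⁴ + 6x³ − 3x² − 19x + 7.
Step 2: lead(−21x⁷ − 50x⁶ + 4x⁵ + 41x⁴ + 6x³ − 3x² − 19x + 7) ÷ lead(D) = −21x⁷ ÷ −3x² = 7x⁵. Subtract (7x⁵)·D = −21x⁷ − 35x⁶ + 14x⁵. Remainder: −15x⁶ − 10x⁵ + 41x⁴ + 6x³ − 3x² − 19x + 7.
Step 3: lead(−15x⁶ − 10x⁵ + 41x⁴ + 6x³ − 3x² − 19x + 7) ÷ lead(D) = −15x⁶ ÷ −3x² = 5x⁴. Subtract (5x⁴)·D = −15x⁶ − 25x⁵ + 10x⁴. Remainder: 15x⁵ + 31x⁴ + 6x³ − 3x² − 19x + 7.
Step 4: lead(15x⁵ + 31x⁴ + 6x³ − 3x² − 19x + 7) ÷ lead(D) = 15x⁵ ÷ −3x² = −5x³. Subtract (−5x³)·D = 15x⁵ + 25x⁴ − 10x³. Remainder: 6x⁴ + 16x³ − 3x² − 19x + 7.
Step 5: lead(6x⁴ + 16x³ − 3x² − 19x + 7) ÷ lead(D) = 6x⁴ ÷ −3x² = −2x². Subtract (−2x²)·D = 6x⁴ + 10x³ − 4x². Remainder: 6x³ + x² − 19x + 7.
Step 6: lead(6x³ + x² − 19x + 7) ÷ lead(D) = 6x³ ÷ −3x² = −2x. Subtract (−2x)·D = 6x³ + 10x² − 4x. Remainder: −9x² − 15x + 7.
Step 7: lead(−9x² − 15x + 7) ÷ lead(D) = −9x² ÷ −3x² = 3. Subtract (3)·D = −9x² − 15x + 6. Remainder: 1.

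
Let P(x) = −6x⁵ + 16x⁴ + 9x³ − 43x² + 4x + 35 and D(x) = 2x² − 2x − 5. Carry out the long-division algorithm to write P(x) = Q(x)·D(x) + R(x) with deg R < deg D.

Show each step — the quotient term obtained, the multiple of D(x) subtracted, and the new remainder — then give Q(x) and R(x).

Q(x) = −3x³ + 5x² + 2x − 7; R(x) = 0

Step 1: lead(−6x⁵ + 16x⁴ + 9x³ − 43x² + 4x + 35) ÷ lead(D) = −6x⁵ ÷ 2x² = −3x³. Subtract (−3x³)·D = −6x⁵ + 6x⁴ + 15x³. Remainder: 10x⁴ − 6x³ − 43x² + 4x + 35.
Step 2: lead(10x⁴ − 6x³ − 43x² + 4x + 35) ÷ lead(D) = 10x⁴ ÷ 2x² = 5x². Subtract (5x²)·D = 10x⁴ − 10x³ − 25x². Remainder: 4x³ − 18x² + 4x + 35.
Step 3: lead(4x³ − 18x² + 4x + 35) ÷ lead(D) = 4x³ ÷ 2x² = 2x. Subtract (2x)·D = 4x³ − 4x² − 10x. Remainder: −14x² + 14x + 35.
Step 4: lead(−14x² + 14x + 35) ÷ lead(D) = −14x² ÷ 2x² = −7. Subtract (−7)·D = −14x² + 14x + 35. Remainder: 0.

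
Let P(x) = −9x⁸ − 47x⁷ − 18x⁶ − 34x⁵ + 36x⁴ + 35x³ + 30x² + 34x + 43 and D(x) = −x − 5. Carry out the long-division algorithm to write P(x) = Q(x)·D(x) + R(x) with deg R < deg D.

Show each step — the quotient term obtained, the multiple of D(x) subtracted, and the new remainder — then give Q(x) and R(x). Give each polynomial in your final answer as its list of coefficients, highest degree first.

Q = [9, 2, 8, -6, -6, -5, -5, -9]; R = [-2]

Step 1: lead(−9x⁸ − 47x⁷ − 18x⁶ − 34x⁵ + 36x⁴ + 35x³ + 30x² + 34x + 43) ÷ lead(D) = −9x⁸ ÷ −x = 9x⁷. Subtract (9x⁷)·D = −9x⁸ − 45x⁷. Remainder: −2x⁷ − 18x⁶ − 34x⁵ + 36x⁴ + 35x³ + 30x² + 34x + 43.
Step 2: lead(−2x⁷ − 18x⁶ − 34x⁵ + 36x⁴ + 35x³ + 30x² + 34x + 43) ÷ lead(D) = −2x⁷ ÷ −x = 2x⁶. Subtract (2x⁶)·D = −2x⁷ − 10x⁶. Remainder: −8x⁶ − 34x⁵ + 36x⁴ + 35x³ + 30x² + 34x + 43.
Step 3: lead(−8x⁶ − 34x⁵ + 36x⁴ + 35x³ + 30x² + 34x + 43) ÷ lead(D) = −8x⁶ ÷ −x = 8x⁵. Subtract (8x⁵)·D = −8x⁶ − 40x⁵. Remainder: 6x⁵ + 36x⁴ + 35x³ + 30x² + 34x + 43.
Step 4: lead(6x⁵ + 36x⁴ + 35x³ + 30x² + 34x + 43) ÷ lead(D) = 6x⁵ ÷ −x = −6x⁴. Subtract (−6x⁴)·D = 6x⁵ + 30x⁴. Remainder: 6x⁴ + 35x³ + 30x² + 34x + 43.
Step 5: lead(6x⁴ + 35x³ + 30x² + 34x + 43) ÷ lead(D) = 6x⁴ ÷ −x = −6x³. Subtract (−6x³)·D = 6x⁴ + 30x³. Remainder: 5x³ + 30x² + 34x + 43.
Step 6: lead(5x³ + 30x² + 34x + 43) ÷ lead(D) = 5x³ ÷ −x = −5x². Subtract (−5x²)·D = 5x³ + 25x². Remainder: 5x² + 34x + 43.
Step 7: lead(5x² + 34x + 43) ÷ lead(D) = 5x² ÷ −x = −5x. Subtract (−5x)·D = 5x² + 25x. Remainder: 9x + 43.
Step 8: lead(9x + 43) ÷ lead(D) = 9x ÷ −x = −9. Subtract (−9)·D = 9x + 45. Remainder: −2.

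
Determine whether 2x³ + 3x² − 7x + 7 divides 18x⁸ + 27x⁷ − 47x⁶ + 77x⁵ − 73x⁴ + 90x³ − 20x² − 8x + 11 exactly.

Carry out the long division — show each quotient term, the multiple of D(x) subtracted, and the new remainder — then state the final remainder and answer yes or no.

Step 1: lead(18x⁸ + 27x⁷ − 47x⁶ + 77x⁵ − 73x⁴ + 90x³ − 20x² − 8x + 11) ÷ lead(D) = 18x⁸ ÷ 2x³ = 9x⁵. Subtract (9x⁵)·D = 18x⁸ + 27x⁷ − 63x⁶ + 63x⁵. Remainder: 16x⁶ + 14x⁵ − 73x⁴ + 90x³ − 20x² − 8x + 11.
Step 2: lead(16x⁶ + 14x⁵ − 73x⁴ + 90x³ − 20x² − 8x + 11) ÷ lead(D) = 16x⁶ ÷ 2x³ = 8x³. Subtract (8x³)·D = 16x⁶ + 24x⁵ − 56x⁴ + 56x³. Remainder: −10x⁵ − 17x⁴ + 34x³ − 20x² − 8x + 11.
Step 3: lead(−10x⁵ − 17x⁴ + 34x³ − 20x² − 8x + 11) ÷ lead(D) = −10x⁵ ÷ 2x³ = −5x². Subtract (−5x²)·D = −10x⁵ − 15x⁴ + 35x³ − 35x². Remainder: −2x⁴ − x³ + 15x² − 8x + 11.
Step 4: lead(−2x⁴ − x³ + 15x² − 8x + 11) ÷ lead(D) = −2x⁴ ÷ 2x³ = −x. Subtract (−x)·D = −2x⁴ − 3x³ + 7x² − 7x. Remainder: 2x³ + 8x² − x + 11.
Step 5: lead(2x³ + 8x² − x + 11) ÷ lead(D) = 2x³ ÷ 2x³ = 1. Subtract (1)·D = 2x³ + 3x² − 7x + 7. Remainder: 5x² + 6x + 4.

R(x) = 5x² + 6x + 4, so D(x) is not a factor of P(x). no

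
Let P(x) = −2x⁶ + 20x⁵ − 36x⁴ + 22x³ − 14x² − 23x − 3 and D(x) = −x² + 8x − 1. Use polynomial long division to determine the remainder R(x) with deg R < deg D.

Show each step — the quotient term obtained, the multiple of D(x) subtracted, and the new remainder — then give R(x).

R(x) = 7x − 7

Step 1: lead(−2x⁶ + 20x⁵ − 36x⁴ + 22x³ − 14x² − 23x − 3) ÷ lead(D) = −2x⁶ ÷ −x² = 2x⁴. Subtract (2x⁴)·D = −2x⁶ + 16x⁵ − 2x⁴. Remainder: 4x⁵ − 34x⁴ + 22x³ − 14x² − 23x − 3.
Step 2: lead(4x⁵ − 34x⁴ + 22x³ − 14x² − 23x − 3) ÷ lead(D) = 4x⁵ ÷ −x² = −4x³. Subtract (−4x³)·D = 4x⁵ − 32x⁴ + 4x³. Remainder: −2x⁴ + 18x³ − 14x² − 23x − 3.
Step 3: lead(−2x⁴ + 18x³ − 14x² − 23x − 3) ÷ lead(D) = −2x⁴ ÷ −x² = 2x². Subtract (2x²)·D = −2x⁴ + 16x³ − 2x². Remainder: 2x³ − 12x² − 23x − 3.
Step 4: lead(2x³ − 12x² − 23x − 3) ÷ lead(D) = 2x³ ÷ −x² = −2x. Subtract (−2x)·D = 2x³ − 16x² + 2x. Remainder: 4x² − 25x − 3.
Step 5: lead(4x² − 25x − 3) ÷ lead(D) = 4x² ÷ −x² = −4. Subtract (−4)·D = 4x² − 32x + 4. Remainder: 7x − 7.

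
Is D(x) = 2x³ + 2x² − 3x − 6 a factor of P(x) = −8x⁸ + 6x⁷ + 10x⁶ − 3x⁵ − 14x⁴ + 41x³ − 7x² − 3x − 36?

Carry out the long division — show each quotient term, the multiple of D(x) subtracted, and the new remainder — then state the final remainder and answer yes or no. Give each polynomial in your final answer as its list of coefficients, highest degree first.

Step 1: lead(−8x⁸ + 6x⁷ + 10x⁶ − 3x⁵ − 14x⁴ + 41x³ − 7x² − 3x − 36) ÷ lead(D) = −8x⁸ ÷ 2x³ = −4x⁵. Subtract (−4x⁵)·D = −8x⁸ − 8x⁷ + 12x⁶ + 24x⁵. Remainder: 14x⁷ − 2x⁶ − 27x⁵ − 14x⁴ + 41x³ − 7x² − 3x − 36.
Step 2: lead(14x⁷ − 2x⁶ − 27x⁵ − 14x⁴ + 41x³ − 7x² − 3x − 36) ÷ lead(D) = 14x⁷ ÷ 2x³ = 7x⁴. Subtract (7x⁴)·D = 14x⁷ + 14x⁶ − 21x⁵ − 42x⁴. Remainder: −16x⁶ − 6x⁵ + 28x⁴ + 41x³ − 7x² − 3x − 36.
Step 3: lead(−16x⁶ − 6x⁵ + 28x⁴ + 41x³ − 7x² − 3x − 36) ÷ lead(D) = −16x⁶ ÷ 2x³ = −8x³. Subtract (−8x³)·D = −16x⁶ − 16x⁵ + 24x⁴ + 48x³. Remainder: 10x⁵ + 4x⁴ − 7x³ − 7x² − 3x − 36.
Step 4: lead(10x⁵ + 4x⁴ − 7x³ − 7x² − 3x − 36) ÷ lead(D) = 10x⁵ ÷ 2x³ = 5x². Subtract (5x²)·D = 10x⁵ + 10x⁴ − 15x³ − 30x². Remainder: −6x⁴ + 8x³ + 23x² − 3x − 36.
Step 5: lead(−6x⁴ + 8x³ + 23x² − 3x − 36) ÷ lead(D) = −6x⁴ ÷ 2x³ = −3x. Subtract (−3x)·D = −6x⁴ − 6x³ + 9x² + 18x. Remainder: 14x³ + 14x² − 21x − 36.
Step 6: lead(14x³ + 14x² − 21x − 36) ÷ lead(D) = 14x³ ÷ 2x³ = 7. Subtract (7)·D = 14x³ + 14x² − 21x − 42. Remainder: 6.

R = [6], so D(x) is not a factor of P(x). no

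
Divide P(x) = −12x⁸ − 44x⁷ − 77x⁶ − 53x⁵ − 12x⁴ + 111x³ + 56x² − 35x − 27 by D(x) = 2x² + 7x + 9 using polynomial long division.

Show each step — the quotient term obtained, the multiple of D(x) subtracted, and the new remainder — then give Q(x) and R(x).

Step 1: lead(−12x⁸ − 44x⁷ − 77x⁶ − 53x⁵ − 12x⁴ + 111x³ + 56x² − 35x − 27) ÷ lead(D) = −12x⁸ ÷ 2x² = −6x⁶. Subtract (−6x⁶)·D = −12x⁸ − 42x⁷ − 54x⁶. Remainder: −2x⁷ − 23x⁶ − 53x⁵ − 12x⁴ + 111x³ + 56x² − 35x − 27.
Step 2: lead(−2x⁷ − 23x⁶ − 53x⁵ − 12x⁴ + 111x³ + 56x² − 35x − 27) ÷ lead(D) = −2x⁷ ÷ 2x² = −x⁵. Subtract (−x⁵)·D = −2x⁷ − 7x⁶ − 9x⁵. Remainder: −16x⁶ − 44x⁵ − 12x⁴ + 111x³ + 56x² − 35x − 27.
Step 3: lead(−16x⁶ − 44x⁵ − 12x⁴ + 111x³ + 56x² − 35x − 27) ÷ lead(D) = −16x⁶ ÷ 2x² = −8x⁴. Subtract (−8x⁴)·D = −16x⁶ − 56x⁵ − 72x⁴. Remainder: 12x⁵ + 60x⁴ + 111x³ + 56x² − 35x − 27.
Step 4: lead(12x⁵ + 60x⁴ + 111x³ + 56x² − 35x − 27) ÷ lead(D) = 12x⁵ ÷ 2x² = 6x³. Subtract (6x³)·D = 12x⁵ + 42x⁴ + 54x³. Remainder: 18x⁴ + 57x³ + 56x² − 35x − 27.
Step 5: lead(18x⁴ + 57x³ + 56x² − 35x − 27) ÷ lead(D) = 18x⁴ ÷ 2x² = 9x². Subtract (9x²)·D = 18x⁴ + 63x³ + 81x². Remainder: −6x³ − 25x² − 35x − 27.
Step 6: lead(−6x³ − 25x² − 35x − 27) ÷ lead(D) = −6x³ ÷ 2x² = −3x. Subtract (−3x)·D = −6x³ − 21x² − 27x. Remainder: −4x² − 8x − 27.
Step 7: lead(−4x² − 8x − 27) ÷ lead(D) = −4x² ÷ 2x² = −2. Subtract (−2)·D = −4x² − 14x − 18. Remainder: 6x − 9.

Q(x) = −6x⁶ − x⁵ − 8x⁴ + 6x³ + 9x² − 3x − 2; R(x) = 6x − 9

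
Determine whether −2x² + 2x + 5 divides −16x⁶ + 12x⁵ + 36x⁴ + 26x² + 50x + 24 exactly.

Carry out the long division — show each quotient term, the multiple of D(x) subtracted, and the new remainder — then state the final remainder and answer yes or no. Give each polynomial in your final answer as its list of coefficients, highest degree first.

Step 1: lead(−16x⁶ + 12x⁵ + 36x⁴ + 26x² + 50x + 24) ÷ lead(D) = −16x⁶ ÷ −2x² = 8x⁴. Subtract (8x⁴)·D = −16x⁶ + 16x⁵ + 40x⁴. Remainder: −4x⁵ − 4x⁴ + 26x² + 50x + 24.
Step 2: lead(−4x⁵ − 4x⁴ + 26x² + 50x + 24) ÷ lead(D) = −4x⁵ ÷ −2x² = 2x³. Subtract (2x³)·D = −4x⁵ + 4x⁴ + 10x³. Remainder: −8x⁴ − 10x³ + 26x² + 50x + 24.
Step 3: lead(−8x⁴ − 10x³ + 26x² + 50x + 24) ÷ lead(D) = −8x⁴ ÷ −2x² = 4x². Subtract (4x²)·D = −8x⁴ + 8x³ + 20x². Remainder: −18x³ + 6x² + 50x + 24.
Step 4: lead(−18x³ + 6x² + 50x + 24) ÷ lead(D) = −18x³ ÷ −2x² = 9x. Subtract (9x)·D = −18x³ + 18x² + 45x. Remainder: −12x² + 5x + 24.
Step 5: lead(−12x² + 5x + 24) ÷ lead(D) = −12x² ÷ −2x² = 6. Subtract (6)·D = −12x² + 12x + 30. Remainder: −7x − 6.

R = [-7, -6], so D(x) is not a factor of P(x). no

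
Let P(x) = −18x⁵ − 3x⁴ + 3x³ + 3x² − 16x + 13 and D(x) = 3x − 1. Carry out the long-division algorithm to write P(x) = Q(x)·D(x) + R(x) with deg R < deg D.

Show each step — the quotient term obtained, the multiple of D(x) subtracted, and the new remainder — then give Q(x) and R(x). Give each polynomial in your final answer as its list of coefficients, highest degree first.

Step 1: lead(−18x⁵ − 3x⁴ + 3x³ + 3x² − 16x + 13) ÷ lead(D) = −18x⁵ ÷ 3x = −6x⁴. Subtract (−6x⁴)·D = −18x⁵ + 6x⁴. Remainder: −9x⁴ + 3x³ + 3x² − 16x + 13.
Step 2: lead(−9x⁴ + 3x³ + 3x² − 16x + 13) ÷ lead(D) = −9x⁴ ÷ 3x = −3x³. Subtract (−3x³)·D = −9x⁴ + 3x³. Remainder: 3x² − 16x + 13.
Step 3: lead(3x² − 16x + 13) ÷ lead(D) = 3x² ÷ 3x = x. Subtract (x)·D = 3x² − x. Remainder: −15x + 13.
Step 4: lead(−15x + 13) ÷ lead(D) = −15x ÷ 3x = −5. Subtract (−5)·D = −15x + 5. Remainder: 8.

Q = [-6, -3, 0, 1, -5]; R = [8]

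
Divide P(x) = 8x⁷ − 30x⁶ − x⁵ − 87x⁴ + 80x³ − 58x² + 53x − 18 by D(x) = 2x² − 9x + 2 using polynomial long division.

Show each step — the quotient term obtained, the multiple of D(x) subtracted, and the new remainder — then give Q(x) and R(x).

Q(x) = 4x⁵ + 3x⁴ + 9x³ − 6x² + 4x − 5; R(x) = −8

Step 1: lead(8x⁷ − 30x⁶ − x⁵ − 87x⁴ + 80x³ − 58x² + 53x − 18) ÷ lead(D) = 8x⁷ ÷ 2x² = 4x⁵. Subtract (4x⁵)·D = 8x⁷ − 36x⁶ + 8x⁵. Remainder: 6x⁶ − 9x⁵ − 87x⁴ + 80x³ − 58x² + 53x − 18.
Step 2: lead(6x⁶ − 9x⁵ − 87x⁴ + 80x³ − 58x² + 53x − 18) ÷ lead(D) = 6x⁶ ÷ 2x² = 3x⁴. Subtract (3x⁴)·D = 6x⁶ − 27x⁵ + 6x⁴. Remainder: 18x⁵ − 93x⁴ + 80x³ − 58x² + 53x − 18.
Step 3: lead(18x⁵ − 93x⁴ + 80x³ − 58x² + 53x − 18) ÷ lead(D) = 18x⁵ ÷ 2x² = 9x³. Subtract (9x³)·D = 18x⁵ − 81x⁴ + 18x³. Remainder: −12x⁴ + 62x³ − 58x² + 53x − 18.
Step 4: lead(−12x⁴ + 62x³ − 58x² + 53x − 18) ÷ lead(D) = −12x⁴ ÷ 2x² = −6x². Subtract (−6x²)·D = −12x⁴ + 54x³ − 12x². Remainder: 8x³ − 46x² + 53x − 18.
Step 5: lead(8x³ − 46x² + 53x − 18) ÷ lead(D) = 8x³ ÷ 2x² = 4x. Subtract (4x)·D = 8x³ − 36x² + 8x. Remainder: −10x² + 45x − 18.
Step 6: lead(−10x² + 45x − 18) ÷ lead(D) = −10x² ÷ 2x² = −5. Subtract (−5)·D = −10x² + 45x − 10. Remainder: −8.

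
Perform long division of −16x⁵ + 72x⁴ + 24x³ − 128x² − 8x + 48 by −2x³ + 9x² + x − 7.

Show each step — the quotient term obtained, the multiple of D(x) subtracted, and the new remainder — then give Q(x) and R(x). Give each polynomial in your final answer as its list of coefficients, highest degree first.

Step 1: lead(−16x⁵ + 72x⁴ + 24x³ − 128x² − 8x + 48) ÷ lead(D) = −16x⁵ ÷ −2x³ = 8x². Subtract (8x²)·D = −16x⁵ + 72x⁴ + 8x³ − 56x². Remainder: 16x³ − 72x² − 8x + 48.
Step 2: lead(16x³ − 72x² − 8x + 48) ÷ lead(D) = 16x³ ÷ −2x³ = −8. Subtract (−8)·D = 16x³ − 72x² − 8x + 56. Remainder: −8.

Q = [8, 0, -8]; R = [-8]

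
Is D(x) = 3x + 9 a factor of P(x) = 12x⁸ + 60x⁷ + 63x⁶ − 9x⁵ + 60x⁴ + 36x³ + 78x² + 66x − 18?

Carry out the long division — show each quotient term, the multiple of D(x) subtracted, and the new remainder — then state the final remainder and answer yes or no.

Step 1: lead(12x⁸ + 60x⁷ + 63x⁶ − 9x⁵ + 60x⁴ + 36x³ + 78x² + 66x − 18) ÷ lead(D) = 12x⁸ ÷ 3x = 4x⁷. Subtract (4x⁷)·D = 12x⁸ + 36x⁷. Remainder: 24x⁷ + 63x⁶ − 9x⁵ + 60x⁴ + 36x³ + 78x² + 66x − 18.
Step 2: lead(24x⁷ + 63x⁶ − 9x⁵ + 60x⁴ + 36x³ + 78x² + 66x − 18) ÷ lead(D) = 24x⁷ ÷ 3x = 8x⁶. Subtract (8x⁶)·D = 24x⁷ + 72x⁶. Remainder: −9x⁶ − 9x⁵ + 60x⁴ + 36x³ + 78x² + 66x − 18.
Step 3: lead(−9x⁶ − 9x⁵ + 60x⁴ + 36x³ + 78x² + 66x − 18) ÷ lead(D) = −9x⁶ ÷ 3x = −3x⁵. Subtract (−3x⁵)·D = −9x⁶ − 27x⁵. Remainder: 18x⁵ + 60x⁴ + 36x³ + 78x² + 66x − 18.
Step 4: lead(18x⁵ + 60x⁴ + 36x³ + 78x² + 66x − 18) ÷ lead(D) = 18x⁵ ÷ 3x = 6x⁴. Subtract (6x⁴)·D = 18x⁵ + 54x⁴. Remainder: 6x⁴ + 36x³ + 78x² + 66x − 18.
Step 5: lead(6x⁴ + 36x³ + 78x² + 66x − 18) ÷ lead(D) = 6x⁴ ÷ 3x = 2x³. Subtract (2x³)·D = 6x⁴ + 18x³. Remainder: 18x³ + 78x² + 66x − 18.
Step 6: lead(18x³ + 78x² + 66x − 18) ÷ lead(D) = 18x³ ÷ 3x = 6x². Subtract (6x²)·D = 18x³ + 54x². Remainder: 24x² + 66x − 18.
Step 7: lead(24x² + 66x − 18) ÷ lead(D) = 24x² ÷ 3x = 8x. Subtract (8x)·D = 24x² + 72x. Remainder: −6x − 18.
Step 8: lead(−6x − 18) ÷ lead(D) = −6x ÷ 3x = −2. Subtract (−2)·D = −6x − 18. Remainder: 0.

R(x) = 0, so D(x) is a factor of P(x). yes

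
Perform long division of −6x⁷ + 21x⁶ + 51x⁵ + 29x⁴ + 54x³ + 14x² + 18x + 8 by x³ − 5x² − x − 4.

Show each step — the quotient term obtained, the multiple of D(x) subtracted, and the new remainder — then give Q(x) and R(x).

Step 1: lead(−6x⁷ + 21x⁶ + 51x⁵ + 29x⁴ + 54x³ + 14x² + 18x + 8) ÷ lead(D) = −6x⁷ ÷ x³ = −6x⁴. Subtract (−6x⁴)·D = −6x⁷ + 30x⁶ + 6x⁵ + 24x⁴. Remainder: −9x⁶ + 45x⁵ + 5x⁴ + 54x³ + 14x² + 18x + 8.
Step 2: lead(−9x⁶ + 45x⁵ + 5x⁴ + 54x³ + 14x² + 18x + 8) ÷ lead(D) = −9x⁶ ÷ x³ = −9x³. Subtract (−9x³)·D = −9x⁶ + 45x⁵ + 9x⁴ + 36x³. Remainder: −4x⁴ + 18x³ + 14x² + 18x + 8.
Step 3: lead(−4x⁴ + 18x³ + 14x² + 18x + 8) ÷ lead(D) = −4x⁴ ÷ x³ = −4x. Subtract (−4x)·D = −4x⁴ + 20x³ + 4x² + 16x. Remainder: −2x³ + 10x² + 2x + 8.
Step 4: lead(−2x³ + 10x² + 2x + 8) ÷ lead(D) = −2x³ ÷ x³ = −2. Subtract (−2)·D = −2x³ + 10x² + 2x + 8. Remainder: 0.

Q(x) = −6x⁴ − 9x³ − 4x − 2; R(x) = 0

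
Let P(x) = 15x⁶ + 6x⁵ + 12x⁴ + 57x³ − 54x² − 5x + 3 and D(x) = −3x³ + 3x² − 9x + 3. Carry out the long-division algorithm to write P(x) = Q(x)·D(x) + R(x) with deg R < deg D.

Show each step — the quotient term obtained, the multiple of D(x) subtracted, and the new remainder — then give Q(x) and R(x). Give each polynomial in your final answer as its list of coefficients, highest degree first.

Q = [-5, -7, 4, 1]; R = [-8, 0]

Step 1: lead(15x⁶ + 6x⁵ + 12x⁴ + 57x³ − 54x² − 5x + 3) ÷ lead(D) = 15x⁶ ÷ −3x³ = −5x³. Subtract (−5x³)·D = 15x⁶ − 15x⁵ + 45x⁴ − 15x³. Remainder: 21x⁵ − 33x⁴ + 72x³ − 54x² − 5x + 3.
Step 2: lead(21x⁵ − 33x⁴ + 72x³ − 54x² − 5x + 3) ÷ lead(D) = 21x⁵ ÷ −3x³ = −7x². Subtract (−7x²)·D = 21x⁵ − 21x⁴ + 63x³ − 21x². Remainder: −12x⁴ + 9x³ − 33x² − 5x + 3.
Step 3: lead(−12x⁴ + 9x³ − 33x² − 5x + 3) ÷ lead(D) = −12x⁴ ÷ −3x³ = 4x. Subtract (4x)·D = −12x⁴ + 12x³ − 36x² + 12x. Remainder: −3x³ + 3x² − 17x + 3.
Step 4: lead(−3x³ + 3x² − 17x + 3) ÷ lead(D) = −3x³ ÷ −3x³ = 1. Subtract (1)·D = −3x³ + 3x² − 9x + 3. Remainder: −8x.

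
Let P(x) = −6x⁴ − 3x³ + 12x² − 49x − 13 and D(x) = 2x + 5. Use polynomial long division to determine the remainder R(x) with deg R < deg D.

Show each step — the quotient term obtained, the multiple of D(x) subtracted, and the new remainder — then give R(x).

Step 1: lead(−6x⁴ − 3x³ + 12x² − 49x − 13) ÷ lead(D) = −6x⁴ ÷ 2x = −3x³. Subtract (−3x³)·D = −6x⁴ − 15x³. Remainder: 12x³ + 12x² − 49x − 13.
Step 2: lead(12x³ + 12x² − 49x − 13) ÷ lead(D) = 12x³ ÷ 2x = 6x². Subtract (6x²)·D = 12x³ + 30x². Remainder: −18x² − 49x − 13.
Step 3: lead(−18x² − 49x − 13) ÷ lead(D) = −18x² ÷ 2x = −9x. Subtract (−9x)·D = −18x² − 45x. Remainder: −4x − 13.
Step 4: lead(−4x − 13) ÷ lead(D) = −4x ÷ 2x = −2. Subtract (−2)·D = −4x − 10. Remainder: −3.

R(x) = −3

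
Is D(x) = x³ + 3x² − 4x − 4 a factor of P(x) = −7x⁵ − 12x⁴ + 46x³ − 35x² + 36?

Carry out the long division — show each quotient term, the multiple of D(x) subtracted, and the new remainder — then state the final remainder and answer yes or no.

R(x) = 0, so D(x) is a factor of P(x). yes

Step 1: lead(−7x⁵ − 12x⁴ + 46x³ − 35x² + 36) ÷ lead(D) = −7x⁵ ÷ x³ = −7x². Subtract (−7x²)·D = −7x⁵ − 21x⁴ + 28x³ + 28x². Remainder: 9x⁴ + 18x³ − 63x² + 36.
Step 2: lead(9x⁴ + 18x³ − 63x² + 36) ÷ lead(D) = 9x⁴ ÷ x³ = 9x. Subtract (9x)·D = 9x⁴ + 27x³ − 36x² − 36x. Remainder: −9x³ − 27x² + 36x + 36.
Step 3: lead(−9x³ − 27x² + 36x + 36) ÷ lead(D) = −9x³ ÷ x³ = −9. Subtract (−9)·D = −9x³ − 27x² + 36x + 36. Remainder: 0.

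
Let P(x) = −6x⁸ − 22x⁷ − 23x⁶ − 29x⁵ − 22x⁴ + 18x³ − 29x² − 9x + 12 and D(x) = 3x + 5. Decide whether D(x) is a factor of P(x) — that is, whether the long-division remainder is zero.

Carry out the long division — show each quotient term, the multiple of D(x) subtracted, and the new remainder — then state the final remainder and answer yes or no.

Step 1: lead(−6x⁸ − 22x⁷ − 23x⁶ − 29x⁵ − 22x⁴ + 18x³ − 29x² − 9x + 12) ÷ lead(D) = −6x⁸ ÷ 3x = −2x⁷. Subtract (−2x⁷)·D = −6x⁸ − 10x⁷. Remainder: −12x⁷ − 23x⁶ − 29x⁵ − 22x⁴ + 18x³ − 29x² − 9x + 12.
Step 2: lead(−12x⁷ − 23x⁶ − 29x⁵ − 22x⁴ + 18x³ − 29x² − 9x + 12) ÷ lead(D) = −12x⁷ ÷ 3x = −4x⁶. Subtract (−4x⁶)·D = −12x⁷ − 20x⁶. Remainder: −3x⁶ − 29x⁵ − 22x⁴ + 18x³ − 29x² − 9x + 12.
Step 3: lead(−3x⁶ − 29x⁵ − 22x⁴ + 18x³ − 29x² − 9x + 12) ÷ lead(D) = −3x⁶ ÷ 3x = −x⁵. Subtract (−x⁵)·D = −3x⁶ − 5x⁵. Remainder: −24x⁵ − 22x⁴ + 18x³ − 29x² − 9x + 12.
Step 4: lead(−24x⁵ − 22x⁴ + 18x³ − 29x² − 9x + 12) ÷ lead(D) = −24x⁵ ÷ 3x = −8x⁴. Subtract (−8x⁴)·D = −24x⁵ − 40x⁴. Remainder: 18x⁴ + 18x³ − 29x² − 9x + 12.
Step 5: lead(18x⁴ + 18x³ − 29x² − 9x + 12) ÷ lead(D) = 18x⁴ ÷ 3x = 6x³. Subtract (6x³)·D = 18x⁴ + 30x³. Remainder: −12x³ − 29x² − 9x + 12.
Step 6: lead(−12x³ − 29x² − 9x + 12) ÷ lead(D) = −12x³ ÷ 3x = −4x². Subtract (−4x²)·D = −12x³ − 20x². Remainder: −9x² − 9x + 12.
Step 7: lead(−9x² − 9x + 12) ÷ lead(D) = −9x² ÷ 3x = −3x. Subtract (−3x)·D = −9x² − 15x. Remainder: 6x + 12.
Step 8: lead(6x + 12) ÷ lead(D) = 6x ÷ 3x = 2. Subtract (2)·D = 6x + 10. Remainder: 2.

R(x) = 2, so D(x) is not a factor of P(x). no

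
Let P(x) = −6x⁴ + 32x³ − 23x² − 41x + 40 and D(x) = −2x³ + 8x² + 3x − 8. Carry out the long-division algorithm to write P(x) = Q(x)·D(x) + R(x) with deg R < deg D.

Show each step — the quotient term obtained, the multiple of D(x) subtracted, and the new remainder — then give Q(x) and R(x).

Step 1: lead(−6x⁴ + 32x³ − 23x² − 41x + 40) ÷ lead(D) = −6x⁴ ÷ −2x³ = 3x. Subtract (3x)·D = −6x⁴ + 24x³ + 9x² − 24x. Remainder: 8x³ − 32x² − 17x + 40.
Step 2: lead(8x³ − 32x² − 17x + 40) ÷ lead(D) = 8x³ ÷ −2x³ = −4. Subtract (−4)·D = 8x³ − 32x² − 12x + 32. Remainder: −5x + 8.

Q(x) = 3x − 4; R(x) = −5x + 8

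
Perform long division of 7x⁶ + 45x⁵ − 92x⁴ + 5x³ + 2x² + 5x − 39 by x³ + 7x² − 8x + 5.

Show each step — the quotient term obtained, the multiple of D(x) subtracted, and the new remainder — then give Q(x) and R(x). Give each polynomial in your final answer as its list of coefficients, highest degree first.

Q = [7, -4, -8, -6]; R = [-3, -9]

Step 1: lead(7x⁶ + 45x⁵ − 92x⁴ + 5x³ + 2x² + 5x − 39) ÷ lead(D) = 7x⁶ ÷ x³ = 7x³. Subtract (7x³)·D = 7x⁶ + 49x⁵ − 56x⁴ + 35x³. Remainder: −4x⁵ − 36x⁴ − 30x³ + 2x² + 5x − 39.
Step 2: lead(−4x⁵ − 36x⁴ − 30x³ + 2x² + 5x − 39) ÷ lead(D) = −4x⁵ ÷ x³ = −4x². Subtract (−4x²)·D = −4x⁵ − 28x⁴ + 32x³ − 20x². Remainder: −8x⁴ − 62x³ + 22x² + 5x − 39.
Step 3: lead(−8x⁴ − 62x³ + 22x² + 5x − 39) ÷ lead(D) = −8x⁴ ÷ x³ = −8x. Subtract (−8x)·D = −8x⁴ − 56x³ + 64x² − 40x. Remainder: −6x³ − 42x² + 45x − 39.
Step 4: lead(−6x³ − 42x² + 45x − 39) ÷ lead(D) = −6x³ ÷ x³ = −6. Subtract (−6)·D = −6x³ − 42x² + 48x − 30. Remainder: −3x − 9.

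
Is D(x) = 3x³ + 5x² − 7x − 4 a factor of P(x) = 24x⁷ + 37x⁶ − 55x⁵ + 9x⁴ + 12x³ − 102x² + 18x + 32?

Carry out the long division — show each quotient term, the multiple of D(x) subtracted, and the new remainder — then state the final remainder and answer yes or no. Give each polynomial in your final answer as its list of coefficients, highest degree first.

Step 1: lead(24x⁷ + 37x⁶ − 55x⁵ + 9x⁴ + 12x³ − 102x² + 18x + 32) ÷ lead(D) = 24x⁷ ÷ 3x³ = 8x⁴. Subtract (8x⁴)·D = 24x⁷ + 40x⁶ − 56x⁵ − 32x⁴. Remainder: −3x⁶ + x⁵ + 41x⁴ + 12x³ − 102x² + 18x + 32.
Step 2: lead(−3x⁶ + x⁵ + 41x⁴ + 12x³ − 102x² + 18x + 32) ÷ lead(D) = −3x⁶ ÷ 3x³ = −x³. Subtract (−x³)·D = −3x⁶ − 5x⁵ + 7x⁴ + 4x³. Remainder: 6x⁵ + 34x⁴ + 8x³ − 102x² + 18x + 32.
Step 3: lead(6x⁵ + 34x⁴ + 8x³ − 102x² + 18x + 32) ÷ lead(D) = 6x⁵ ÷ 3x³ = 2x². Subtract (2x²)·D = 6x⁵ + 10x⁴ − 14x³ − 8x². Remainder: 24x⁴ + 22x³ − 94x² + 18x + 32.
Step 4: lead(24x⁴ + 22x³ − 94x² + 18x + 32) ÷ lead(D) = 24x⁴ ÷ 3x³ = 8x. Subtract (8x)·D = 24x⁴ + 40x³ − 56x² − 32x. Remainder: −18x³ − 38x² + 50x + 32.
Step 5: lead(−18x³ − 38x² + 50x + 32) ÷ lead(D) = −18x³ ÷ 3x³ = −6. Subtract (−6)·D = −18x³ − 30x² + 42x + 24. Remainder: −8x² + 8x + 8.

R = [-8, 8, 8], so D(x) is not a factor of P(x). no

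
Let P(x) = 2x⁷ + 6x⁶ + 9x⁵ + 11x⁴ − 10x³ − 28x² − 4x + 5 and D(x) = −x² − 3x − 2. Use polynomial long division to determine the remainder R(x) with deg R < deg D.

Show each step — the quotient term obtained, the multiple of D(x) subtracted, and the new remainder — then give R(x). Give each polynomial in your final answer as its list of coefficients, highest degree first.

R = [-3]

Step 1: lead(2x⁷ + 6x⁶ + 9x⁵ + 11x⁴ − 10x³ − 28x² − 4x + 5) ÷ lead(D) = 2x⁷ ÷ −x² = −2x⁵. Subtract (−2x⁵)·D = 2x⁷ + 6x⁶ + 4x⁵. Remainder: 5x⁵ + 11x⁴ − 10x³ − 28x² − 4x + 5.
Step 2: lead(5x⁵ + 11x⁴ − 10x³ − 28x² − 4x + 5) ÷ lead(D) = 5x⁵ ÷ −x² = −5x³. Subtract (−5x³)·D = 5x⁵ + 15x⁴ + 10x³. Remainder: −4x⁴ − 20x³ − 28x² − 4x + 5.
Step 3: lead(−4x⁴ − 20x³ − 28x² − 4x + 5) ÷ lead(D) = −4x⁴ ÷ −x² = 4x². Subtract (4x²)·D = −4x⁴ − 12x³ − 8x². Remainder: −8x³ − 20x² − 4x + 5.
Step 4: lead(−8x³ − 20x² − 4x + 5) ÷ lead(D) = −8x³ ÷ −x² = 8x. Subtract (8x)·D = −8x³ − 24x² − 16x. Remainder: 4x² + 12x + 5.
Step 5: lead(4x² + 12x + 5) ÷ lead(D) = 4x² ÷ −x² = −4. Subtract (−4)·D = 4x² + 12x + 8. Remainder: −3.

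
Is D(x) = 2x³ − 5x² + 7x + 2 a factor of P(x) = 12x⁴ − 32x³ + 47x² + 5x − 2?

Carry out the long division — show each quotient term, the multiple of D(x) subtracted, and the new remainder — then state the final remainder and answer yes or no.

Step 1: lead(12x⁴ − 32x³ + 47x² + 5x − 2) ÷ lead(D) = 12x⁴ ÷ 2x³ = 6x. Subtract (6x)·D = 12x⁴ − 30x³ + 42x² + 12x. Remainder: −2x³ + 5x² − 7x − 2.
Step 2: lead(−2x³ + 5x² − 7x − 2) ÷ lead(D) = −2x³ ÷ 2x³ = −1. Subtract (−1)·D = −2x³ + 5x² − 7x − 2. Remainder: 0.

R(x) = 0, so D(x) is a factor of P(x). yes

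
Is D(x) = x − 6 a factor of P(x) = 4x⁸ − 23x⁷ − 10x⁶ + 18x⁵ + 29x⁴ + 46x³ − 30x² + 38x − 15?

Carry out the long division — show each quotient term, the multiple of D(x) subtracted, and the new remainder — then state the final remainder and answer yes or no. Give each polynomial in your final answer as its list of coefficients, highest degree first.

Step 1: lead(4x⁸ − 23x⁷ − 10x⁶ + 18x⁵ + 29x⁴ + 46x³ − 30x² + 38x − 15) ÷ lead(D) = 4x⁸ ÷ x = 4x⁷. Subtract (4x⁷)·D = 4x⁸ − 24x⁷. Remainder: x⁷ − 10x⁶ + 18x⁵ + 29x⁴ + 46x³ − 30x² + 38x − 15.
Step 2: lead(x⁷ − 10x⁶ + 18x⁵ + 29x⁴ + 46x³ − 30x² + 38x − 15) ÷ lead(D) = x⁷ ÷ x = x⁶. Subtract (x⁶)·D = x⁷ − 6x⁶. Remainder: −4x⁶ + 18x⁵ + 29x⁴ + 46x³ − 30x² + 38x − 15.
Step 3: lead(−4x⁶ + 18x⁵ + 29x⁴ + 46x³ − 30x² + 38x − 15) ÷ lead(D) = −4x⁶ ÷ x = −4x⁵. Subtract (−4x⁵)·D = −4x⁶ + 24x⁵. Remainder: −6x⁵ + 29x⁴ + 46x³ − 30x² + 38x − 15.
Step 4: lead(−6x⁵ + 29x⁴ + 46x³ − 30x² + 38x − 15) ÷ lead(D) = −6x⁵ ÷ x = −6x⁴. Subtract (−6x⁴)·D = −6x⁵ + 36x⁴. Remainder: −7x⁴ + 46x³ − 30x² + 38x − 15.
Step 5: lead(−7x⁴ + 46x³ − 30x² + 38x − 15) ÷ lead(D) = −7x⁴ ÷ x = −7x³. Subtract (−7x³)·D = −7x⁴ + 42x³. Remainder: 4x³ − 30x² + 38x − 15.
Step 6: lead(4x³ − 30x² + 38x − 15) ÷ lead(D) = 4x³ ÷ x = 4x². Subtract (4x²)·D = 4x³ − 24x². Remainder: −6x² + 38x − 15.
Step 7: lead(−6x² + 38x − 15) ÷ lead(D) = −6x² ÷ x = −6x. Subtract (−6x)·D = −6x² + 36x. Remainder: 2x − 15.
Step 8: lead(2x − 15) ÷ lead(D) = 2x ÷ x = 2. Subtract (2)·D = 2x − 12. Remainder: −3.

R = [-3], so D(x) is not a factor of P(x). no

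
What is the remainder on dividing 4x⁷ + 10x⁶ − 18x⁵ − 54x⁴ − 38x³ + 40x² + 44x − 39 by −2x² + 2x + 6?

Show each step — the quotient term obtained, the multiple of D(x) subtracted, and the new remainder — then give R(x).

R(x) = −9

Step 1: lead(4x⁷ + 10x⁶ − 18x⁵ − 54x⁴ − 38x³ + 40x² + 44x − 39) ÷ lead(D) = 4x⁷ ÷ −2x² = −2x⁵. Subtract (−2x⁵)·D = 4x⁷ − 4x⁶ − 12x⁵. Remainder: 14x⁶ − 6x⁵ − 54x⁴ − 38x³ + 40x² + 44x − 39.
Step 2: lead(14x⁶ − 6x⁵ − 54x⁴ − 38x³ + 40x² + 44x − 39) ÷ lead(D) = 14x⁶ ÷ −2x² = −7x⁴. Subtract (−7x⁴)·D = 14x⁶ − 14x⁵ − 42x⁴. Remainder: 8x⁵ − 12x⁴ − 38x³ + 40x² + 44x − 39.
Step 3: lead(8x⁵ − 12x⁴ − 38x³ + 40x² + 44x − 39) ÷ lead(D) = 8x⁵ ÷ −2x² = −4x³. Subtract (−4x³)·D = 8x⁵ − 8x⁴ − 24x³. Remainder: −4x⁴ − 14x³ + 40x² + 44x − 39.
Step 4: lead(−4x⁴ − 14x³ + 40x² + 44x − 39) ÷ lead(D) = −4x⁴ ÷ −2x² = 2x². Subtract (2x²)·D = −4x⁴ + 4x³ + 12x². Remainder: −18x³ + 28x² + 44x − 39.
Step 5: lead(−18x³ + 28x² + 44x − 39) ÷ lead(D) = −18x³ ÷ −2x² = 9x. Subtract (9x)·D = −18x³ + 18x² + 54x. Remainder: 10x² − 10x − 39.
Step 6: lead(10x² − 10x − 39) ÷ lead(D) = 10x² ÷ −2x² = −5. Subtract (−5)·D = 10x² − 10x − 30. Remainder: −9.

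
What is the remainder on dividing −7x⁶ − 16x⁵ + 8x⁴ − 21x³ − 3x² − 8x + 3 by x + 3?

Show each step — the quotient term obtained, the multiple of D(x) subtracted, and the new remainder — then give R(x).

Step 1: lead(−7x⁶ − 16x⁵ + 8x⁴ − 21x³ − 3x² − 8x + 3) ÷ lead(D) = −7x⁶ ÷ x = −7x⁵. Subtract (−7x⁵)·D = −7x⁶ − 21x⁵. Remainder: 5x⁵ + 8x⁴ − 21x³ − 3x² − 8x + 3.
Step 2: lead(5x⁵ + 8x⁴ − 21x³ − 3x² − 8x + 3) ÷ lead(D) = 5x⁵ ÷ x = 5x⁴. Subtract (5x⁴)·D = 5x⁵ + 15x⁴. Remainder: −7x⁴ − 21x³ − 3x² − 8x + 3.
Step 3: lead(−7x⁴ − 21x³ − 3x² − 8x + 3) ÷ lead(D) = −7x⁴ ÷ x = −7x³. Subtract (−7x³)·D = −7x⁴ − 21x³. Remainder: −3x² − 8x + 3.
Step 4: lead(−3x² − 8x + 3) ÷ lead(D) = −3x² ÷ x = −3x. Subtract (−3x)·D = −3x² − 9x. Remainder: x + 3.
Step 5: lead(x + 3) ÷ lead(D) = x ÷ x = 1. Subtract (1)·D = x + 3. Remainder: 0.

R(x) = 0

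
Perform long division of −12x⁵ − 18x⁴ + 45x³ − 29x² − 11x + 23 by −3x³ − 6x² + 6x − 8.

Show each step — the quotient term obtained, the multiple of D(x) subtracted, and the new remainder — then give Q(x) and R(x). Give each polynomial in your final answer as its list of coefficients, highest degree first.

Step 1: lead(−12x⁵ − 18x⁴ + 45x³ − 29x² − 11x + 23) ÷ lead(D) = −12x⁵ ÷ −3x³ = 4x². Subtract (4x²)·D = −12x⁵ − 24x⁴ + 24x³ − 32x². Remainder: 6x⁴ + 21x³ + 3x² − 11x + 23.
Step 2: lead(6x⁴ + 21x³ + 3x² − 11x + 23) ÷ lead(D) = 6x⁴ ÷ −3x³ = −2x. Subtract (−2x)·D = 6x⁴ + 12x³ − 12x² + 16x. Remainder: 9x³ + 15x² − 27x + 23.
Step 3: lead(9x³ + 15x² − 27x + 23) ÷ lead(D) = 9x³ ÷ −3x³ = −3. Subtract (−3)·D = 9x³ + 18x² − 18x + 24. Remainder: −3x² − 9x − 1.

Q = [4, -2, -3]; R = [-3, -9, -1]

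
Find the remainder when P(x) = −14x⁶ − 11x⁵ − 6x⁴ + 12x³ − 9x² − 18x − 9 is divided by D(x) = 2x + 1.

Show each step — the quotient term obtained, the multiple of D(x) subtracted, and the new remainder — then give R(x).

R(x) = −4

Step 1: lead(−14x⁶ − 11x⁵ − 6x⁴ + 12x³ − 9x² − 18x − 9) ÷ lead(D) = −14x⁶ ÷ 2x = −7x⁵. Subtract (−7x⁵)·D = −14x⁶ − 7x⁵. Remainder: −4x⁵ − 6x⁴ + 12x³ − 9x² − 18x − 9.
Step 2: lead(−4x⁵ − 6x⁴ + 12x³ − 9x² − 18x − 9) ÷ lead(D) = −4x⁵ ÷ 2x = −2x⁴. Subtract (−2x⁴)·D = −4x⁵ − 2x⁴. Remainder: −4x⁴ + 12x³ − 9x² − 18x − 9.
Step 3: lead(−4x⁴ + 12x³ − 9x² − 18x − 9) ÷ lead(D) = −4x⁴ ÷ 2x = −2x³. Subtract (−2x³)·D = −4x⁴ − 2x³. Remainder: 14x³ − 9x² − 18x − 9.
Step 4: lead(14x³ − 9x² − 18x − 9) ÷ lead(D) = 14x³ ÷ 2x = 7x². Subtract (7x²)·D = 14x³ + 7x². Remainder: −16x² − 18x − 9.
Step 5: lead(−16x² − 18x − 9) ÷ lead(D) = −16x² ÷ 2x = −8x. Subtract (−8x)·D = −16x² − 8x. Remainder: −10x − 9.
Step 6: lead(−10x − 9) ÷ lead(D) = −10x ÷ 2x = −5. Subtract (−5)·D = −10x − 5. Remainder: −4.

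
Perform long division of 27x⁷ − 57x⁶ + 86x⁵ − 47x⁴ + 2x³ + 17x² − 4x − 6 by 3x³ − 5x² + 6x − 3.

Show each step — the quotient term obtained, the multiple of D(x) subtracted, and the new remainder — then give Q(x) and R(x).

Step 1: lead(27x⁷ − 57x⁶ + 86x⁵ − 47x⁴ + 2x³ + 17x² − 4x − 6) ÷ lead(D) = 27x⁷ ÷ 3x³ = 9x⁴. Subtract (9x⁴)·D = 27x⁷ − 45x⁶ + 54x⁵ − 27x⁴. Remainder: −12x⁶ + 32x⁵ − 20x⁴ + 2x³ + 17x² − 4x − 6.
Step 2: lead(−12x⁶ + 32x⁵ − 20x⁴ + 2x³ + 17x² − 4x − 6) ÷ lead(D) = −12x⁶ ÷ 3x³ = −4x³. Subtract (−4x³)·D = −12x⁶ + 20x⁵ − 24x⁴ + 12x³. Remainder: 12x⁵ + 4x⁴ − 10x³ + 17x² − 4x − 6.
Step 3: lead(12x⁵ + 4x⁴ − 10x³ + 17x² − 4x − 6) ÷ lead(D) = 12x⁵ ÷ 3x³ = 4x². Subtract (4x²)·D = 12x⁵ − 20x⁴ + 24x³ − 12x². Remainder: 24x⁴ − 34x³ + 29x² − 4x − 6.
Step 4: lead(24x⁴ − 34x³ + 29x² − 4x − 6) ÷ lead(D) = 24x⁴ ÷ 3x³ = 8x. Subtract (8x)·D = 24x⁴ − 40x³ + 48x² − 24x. Remainder: 6x³ − 19x² + 20x − 6.
Step 5: lead(6x³ − 19x² + 20x − 6) ÷ lead(D) = 6x³ ÷ 3x³ = 2. Subtract (2)·D = 6x³ − 10x² + 12x − 6. Remainder: −9x² + 8x.

Q(x) = 9x⁴ − 4x³ + 4x² + 8x + 2; R(x) = −9x² + 8x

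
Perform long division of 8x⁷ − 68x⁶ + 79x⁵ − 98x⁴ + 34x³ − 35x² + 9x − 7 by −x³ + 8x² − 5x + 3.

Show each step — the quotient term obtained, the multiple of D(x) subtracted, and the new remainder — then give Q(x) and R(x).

Step 1: lead(8x⁷ − 68x⁶ + 79x⁵ − 98x⁴ + 34x³ − 35x² + 9x − 7) ÷ lead(D) = 8x⁷ ÷ −x³ = −8x⁴. Subtract (−8x⁴)·D = 8x⁷ − 64x⁶ + 40x⁵ − 24x⁴. Remainder: −4x⁶ + 39x⁵ − 74x⁴ + 34x³ − 35x² + 9x − 7.
Step 2: lead(−4x⁶ + 39x⁵ − 74x⁴ + 34x³ − 35x² + 9x − 7) ÷ lead(D) = −4x⁶ ÷ −x³ = 4x³. Subtract (4x³)·D = −4x⁶ + 32x⁵ − 20x⁴ + 12x³. Remainder: 7x⁵ − 54x⁴ + 22x³ − 35x² + 9x − 7.
Step 3: lead(7x⁵ − 54x⁴ + 22x³ − 35x² + 9x − 7) ÷ lead(D) = 7x⁵ ÷ −x³ = −7x². Subtract (−7x²)·D = 7x⁵ − 56x⁴ + 35x³ − 21x². Remainder: 2x⁴ − 13x³ − 14x² + 9x − 7.
Step 4: lead(2x⁴ − 13x³ − 14x² + 9x − 7) ÷ lead(D) = 2x⁴ ÷ −x³ = −2x. Subtract (−2x)·D = 2x⁴ − 16x³ + 10x² − 6x. Remainder: 3x³ − 24x² + 15x − 7.
Step 5: lead(3x³ − 24x² + 15x − 7) ÷ lead(D) = 3x³ ÷ −x³ = −3. Subtract (−3)·D = 3x³ − 24x² + 15x − 9. Remainder: 2.

Q(x) = −8x⁴ + 4x³ − 7x² − 2x − 3; R(x) = 2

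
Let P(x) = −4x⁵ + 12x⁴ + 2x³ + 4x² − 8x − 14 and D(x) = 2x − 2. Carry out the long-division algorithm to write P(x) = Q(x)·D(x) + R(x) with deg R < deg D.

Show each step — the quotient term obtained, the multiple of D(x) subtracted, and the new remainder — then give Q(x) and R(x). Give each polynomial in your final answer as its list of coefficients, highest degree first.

Q = [-2, 4, 5, 7, 3]; R = [-8]

Step 1: lead(−4x⁵ + 12x⁴ + 2x³ + 4x² − 8x − 14) ÷ lead(D) = −4x⁵ ÷ 2x = −2x⁴. Subtract (−2x⁴)·D = −4x⁵ + 4x⁴. Remainder: 8x⁴ + 2x³ + 4x² − 8x − 14.
Step 2: lead(8x⁴ + 2x³ + 4x² − 8x − 14) ÷ lead(D) = 8x⁴ ÷ 2x = 4x³. Subtract (4x³)·D = 8x⁴ − 8x³. Remainder: 10x³ + 4x² − 8x − 14.
Step 3: lead(10x³ + 4x² − 8x − 14) ÷ lead(D) = 10x³ ÷ 2x = 5x². Subtract (5x²)·D = 10x³ − 10x². Remainder: 14x² − 8x − 14.
Step 4: lead(14x² − 8x − 14) ÷ lead(D) = 14x² ÷ 2x = 7x. Subtract (7x)·D = 14x² − 14x. Remainder: 6x − 14.
Step 5: lead(6x − 14) ÷ lead(D) = 6x ÷ 2x = 3. Subtract (3)·D = 6x − 6. Remainder: −8.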